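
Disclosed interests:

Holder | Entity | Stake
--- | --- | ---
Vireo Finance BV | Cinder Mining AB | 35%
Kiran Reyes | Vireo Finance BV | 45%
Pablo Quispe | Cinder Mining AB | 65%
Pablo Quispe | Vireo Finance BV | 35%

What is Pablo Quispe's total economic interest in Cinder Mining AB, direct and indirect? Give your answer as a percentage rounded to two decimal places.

Pablo reaches Cinder along 2 paths.
Via Vireo: 35% × 35% = 12.25%.
Direct stake: 65% = 65%.
Total: 12.25% + 65% = 77.25%.

77.25%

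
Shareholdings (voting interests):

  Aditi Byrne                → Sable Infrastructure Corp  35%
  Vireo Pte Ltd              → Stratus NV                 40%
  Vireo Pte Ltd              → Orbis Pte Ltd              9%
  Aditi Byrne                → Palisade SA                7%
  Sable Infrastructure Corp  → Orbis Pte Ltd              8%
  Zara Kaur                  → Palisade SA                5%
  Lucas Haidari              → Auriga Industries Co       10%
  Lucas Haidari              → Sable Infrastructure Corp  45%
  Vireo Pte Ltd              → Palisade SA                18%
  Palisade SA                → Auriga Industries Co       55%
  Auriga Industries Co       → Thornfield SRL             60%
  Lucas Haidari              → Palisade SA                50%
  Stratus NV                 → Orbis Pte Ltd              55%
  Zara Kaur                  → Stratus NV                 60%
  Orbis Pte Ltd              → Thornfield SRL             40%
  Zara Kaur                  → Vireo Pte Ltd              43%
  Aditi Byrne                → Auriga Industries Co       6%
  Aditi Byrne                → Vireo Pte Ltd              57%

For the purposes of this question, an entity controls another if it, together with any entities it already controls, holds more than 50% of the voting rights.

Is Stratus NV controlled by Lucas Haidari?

Lucas's largest direct stake is 50% in Palisade, which does not meet the threshold, so Lucas controls no company.
Neither Lucas nor any entity Lucas controls holds any voting interest in Stratus.
So Lucas does not control Stratus.

No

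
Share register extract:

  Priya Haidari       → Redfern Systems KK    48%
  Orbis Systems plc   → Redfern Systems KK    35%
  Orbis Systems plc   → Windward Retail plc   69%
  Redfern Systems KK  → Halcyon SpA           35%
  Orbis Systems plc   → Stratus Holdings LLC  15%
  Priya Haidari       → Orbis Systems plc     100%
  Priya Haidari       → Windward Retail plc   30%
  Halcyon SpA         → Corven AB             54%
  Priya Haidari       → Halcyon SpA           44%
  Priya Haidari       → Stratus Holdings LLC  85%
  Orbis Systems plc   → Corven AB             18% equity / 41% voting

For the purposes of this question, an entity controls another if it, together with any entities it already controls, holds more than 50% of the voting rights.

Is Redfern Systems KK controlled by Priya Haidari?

Priya holds 100% of Orbis, so Priya controls Orbis.
Priya and Orbis together hold 48% + 35% = 83% of Redfern, so Priya controls Redfern.

Yes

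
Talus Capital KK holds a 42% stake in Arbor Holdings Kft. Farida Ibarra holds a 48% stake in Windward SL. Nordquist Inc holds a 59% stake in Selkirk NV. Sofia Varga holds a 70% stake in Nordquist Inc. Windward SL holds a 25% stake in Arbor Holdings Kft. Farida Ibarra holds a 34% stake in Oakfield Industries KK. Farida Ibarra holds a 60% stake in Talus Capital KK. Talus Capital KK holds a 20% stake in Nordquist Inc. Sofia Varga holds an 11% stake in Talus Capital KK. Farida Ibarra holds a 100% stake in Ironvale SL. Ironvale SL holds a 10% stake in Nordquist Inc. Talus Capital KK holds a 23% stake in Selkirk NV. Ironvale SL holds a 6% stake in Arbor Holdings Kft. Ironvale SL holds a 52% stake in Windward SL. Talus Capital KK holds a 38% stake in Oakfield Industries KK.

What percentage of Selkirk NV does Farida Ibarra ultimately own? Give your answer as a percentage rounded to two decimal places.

26.78%

Farida reaches Selkirk along 3 paths.
Via Ironvale → Nordquist: 100% × 10% × 59% = 5.9%.
Via Talus → Nordquist: 60% × 20% × 59% = 7.08%.
Via Talus: 60% × 23% = 13.8%.
Total: 5.9% + 7.08% + 13.8% = 26.78%.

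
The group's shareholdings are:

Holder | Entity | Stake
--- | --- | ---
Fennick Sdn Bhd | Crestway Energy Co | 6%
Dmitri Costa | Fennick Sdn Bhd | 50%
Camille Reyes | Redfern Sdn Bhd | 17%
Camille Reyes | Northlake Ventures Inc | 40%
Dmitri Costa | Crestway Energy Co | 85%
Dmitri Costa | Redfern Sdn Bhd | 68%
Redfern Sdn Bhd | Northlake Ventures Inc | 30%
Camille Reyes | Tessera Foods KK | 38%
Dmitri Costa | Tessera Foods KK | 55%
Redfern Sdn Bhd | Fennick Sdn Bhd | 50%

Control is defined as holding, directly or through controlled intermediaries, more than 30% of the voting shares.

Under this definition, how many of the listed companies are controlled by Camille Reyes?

2

Camille holds 38% of Tessera, so Camille controls Tessera.
Camille holds 40% of Northlake, so Camille controls Northlake.
No other company's threshold is met.
Camille controls 2 companies.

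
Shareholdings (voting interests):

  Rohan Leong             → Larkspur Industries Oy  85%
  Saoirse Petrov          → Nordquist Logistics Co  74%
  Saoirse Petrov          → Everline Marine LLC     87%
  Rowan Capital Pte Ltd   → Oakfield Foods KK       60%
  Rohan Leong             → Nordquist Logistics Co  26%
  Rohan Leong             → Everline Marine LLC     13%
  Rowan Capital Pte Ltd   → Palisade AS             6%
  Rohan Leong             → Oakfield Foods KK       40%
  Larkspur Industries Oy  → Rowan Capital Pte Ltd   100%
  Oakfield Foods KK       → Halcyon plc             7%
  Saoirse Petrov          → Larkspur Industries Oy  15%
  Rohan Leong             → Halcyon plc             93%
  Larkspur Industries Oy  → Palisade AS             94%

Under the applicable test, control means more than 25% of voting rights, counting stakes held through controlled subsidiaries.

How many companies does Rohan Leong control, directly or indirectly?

Rohan holds 85% of Larkspur, so Rohan controls Larkspur.
Larkspur holds 100% of Rowan, so Rohan controls Rowan.
Rohan holds 26% of Nordquist, so Rohan controls Nordquist.
Rowan and Rohan together hold 60% + 40% = 100% of Oakfield, so Rohan controls Oakfield.
Oakfield and Rohan together hold 7% + 93% = 100% of Halcyon, so Rohan controls Halcyon.
Larkspur and Rowan together hold 94% + 6% = 100% of Palisade, so Rohan controls Palisade.
No other company's threshold is met.
Rohan controls 6 companies.

6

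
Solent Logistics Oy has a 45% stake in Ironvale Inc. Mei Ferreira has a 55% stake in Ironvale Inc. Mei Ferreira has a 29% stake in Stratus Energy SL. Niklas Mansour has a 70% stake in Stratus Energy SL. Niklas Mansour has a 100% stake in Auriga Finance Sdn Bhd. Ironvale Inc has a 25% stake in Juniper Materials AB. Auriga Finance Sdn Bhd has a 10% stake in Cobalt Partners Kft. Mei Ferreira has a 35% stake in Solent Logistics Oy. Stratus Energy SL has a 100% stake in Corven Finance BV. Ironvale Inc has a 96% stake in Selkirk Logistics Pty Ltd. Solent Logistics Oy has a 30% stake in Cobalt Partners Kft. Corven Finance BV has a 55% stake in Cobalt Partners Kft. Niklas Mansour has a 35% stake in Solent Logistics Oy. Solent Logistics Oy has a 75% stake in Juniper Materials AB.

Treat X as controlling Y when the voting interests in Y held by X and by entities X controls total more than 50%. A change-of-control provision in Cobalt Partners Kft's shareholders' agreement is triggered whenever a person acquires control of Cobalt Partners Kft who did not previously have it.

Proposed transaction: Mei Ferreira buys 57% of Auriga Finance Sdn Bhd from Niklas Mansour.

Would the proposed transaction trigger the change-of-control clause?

The purchase adds only to Mei's holdings (Niklas's stake shrinks), so Mei is the only person who could newly come to control Cobalt.
Mei holds 55% of Ironvale, so Mei controls Ironvale.
Ironvale holds 96% of Selkirk, so Mei controls Selkirk.
Neither Mei nor any entity Mei controls holds any voting interest in Cobalt.
So before the transaction, Mei does not control Cobalt.
After the purchase, Mei holds 57% of Auriga directly, and Niklas's stake falls to 43%.
Mei holds 57% of Auriga, so Mei controls Auriga.
After the transaction, Mei's side holds 10% of Cobalt, not > 50%, so Mei still does not control Cobalt.
No new person acquires control, so the clause is not triggered.

No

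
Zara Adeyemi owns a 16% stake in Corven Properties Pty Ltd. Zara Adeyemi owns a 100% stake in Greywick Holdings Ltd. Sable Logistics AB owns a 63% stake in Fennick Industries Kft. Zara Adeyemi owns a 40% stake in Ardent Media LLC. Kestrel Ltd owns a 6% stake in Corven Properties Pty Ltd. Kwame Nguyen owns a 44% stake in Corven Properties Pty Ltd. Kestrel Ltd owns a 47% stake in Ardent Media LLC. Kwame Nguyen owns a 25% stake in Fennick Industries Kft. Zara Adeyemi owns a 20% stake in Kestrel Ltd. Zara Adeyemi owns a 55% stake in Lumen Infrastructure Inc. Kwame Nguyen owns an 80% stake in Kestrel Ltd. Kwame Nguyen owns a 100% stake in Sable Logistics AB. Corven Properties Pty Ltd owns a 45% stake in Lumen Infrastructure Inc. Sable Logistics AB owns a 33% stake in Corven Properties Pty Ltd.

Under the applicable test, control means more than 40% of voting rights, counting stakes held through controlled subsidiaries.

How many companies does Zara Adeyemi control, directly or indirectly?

Zara holds 55% of Lumen, so Zara controls Lumen.
Zara holds 100% of Greywick, so Zara controls Greywick.
No other company's threshold is met.
Zara controls 2 companies.

2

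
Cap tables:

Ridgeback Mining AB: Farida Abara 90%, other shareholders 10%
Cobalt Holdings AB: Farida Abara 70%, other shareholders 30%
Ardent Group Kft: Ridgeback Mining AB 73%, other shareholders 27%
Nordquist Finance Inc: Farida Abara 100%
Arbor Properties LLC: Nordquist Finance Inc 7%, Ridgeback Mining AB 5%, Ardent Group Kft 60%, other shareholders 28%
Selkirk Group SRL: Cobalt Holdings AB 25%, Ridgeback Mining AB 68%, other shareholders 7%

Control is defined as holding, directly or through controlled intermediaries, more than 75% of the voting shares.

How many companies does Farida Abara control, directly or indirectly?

Farida holds 90% of Ridgeback, so Farida controls Ridgeback.
Farida holds 100% of Nordquist, so Farida controls Nordquist.
No other company's threshold is met.
Farida controls 2 companies.

2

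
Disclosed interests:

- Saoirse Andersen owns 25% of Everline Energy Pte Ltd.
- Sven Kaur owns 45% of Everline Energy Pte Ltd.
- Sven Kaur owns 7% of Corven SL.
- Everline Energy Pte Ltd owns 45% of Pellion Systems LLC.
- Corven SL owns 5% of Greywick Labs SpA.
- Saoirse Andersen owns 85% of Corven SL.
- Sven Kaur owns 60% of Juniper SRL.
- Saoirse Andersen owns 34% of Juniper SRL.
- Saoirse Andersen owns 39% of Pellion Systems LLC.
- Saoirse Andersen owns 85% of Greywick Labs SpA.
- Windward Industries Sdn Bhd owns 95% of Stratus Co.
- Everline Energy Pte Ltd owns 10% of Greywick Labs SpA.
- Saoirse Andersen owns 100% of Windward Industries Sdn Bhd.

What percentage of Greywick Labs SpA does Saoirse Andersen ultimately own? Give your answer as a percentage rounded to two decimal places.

91.75%

Saoirse reaches Greywick along 3 paths.
Direct stake: 85% = 85%.
Via Everline: 25% × 10% = 2.5%.
Via Corven: 85% × 5% = 4.25%.
Total: 85% + 2.5% + 4.25% = 91.75%.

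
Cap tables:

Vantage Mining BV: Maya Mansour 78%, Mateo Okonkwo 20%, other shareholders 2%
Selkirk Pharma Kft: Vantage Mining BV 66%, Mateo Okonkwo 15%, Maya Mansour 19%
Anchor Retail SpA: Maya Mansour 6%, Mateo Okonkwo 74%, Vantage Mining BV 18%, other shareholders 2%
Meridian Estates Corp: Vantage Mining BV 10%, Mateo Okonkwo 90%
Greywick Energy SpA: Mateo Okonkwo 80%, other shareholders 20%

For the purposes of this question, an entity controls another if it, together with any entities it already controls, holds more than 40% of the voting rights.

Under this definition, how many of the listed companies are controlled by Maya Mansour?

Maya holds 78% of Vantage, so Maya controls Vantage.
Vantage and Maya together hold 66% + 19% = 85% of Selkirk, so Maya controls Selkirk.
No other company's threshold is met.
Maya controls 2 companies.

2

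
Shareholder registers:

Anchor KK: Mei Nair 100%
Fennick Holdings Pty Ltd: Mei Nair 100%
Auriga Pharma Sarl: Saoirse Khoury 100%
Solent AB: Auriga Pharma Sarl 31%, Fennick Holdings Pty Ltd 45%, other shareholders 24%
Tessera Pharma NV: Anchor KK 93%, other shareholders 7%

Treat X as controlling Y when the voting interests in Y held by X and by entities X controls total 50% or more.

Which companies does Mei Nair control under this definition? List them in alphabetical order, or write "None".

Anchor KK, Fennick Holdings Pty Ltd, Tessera Pharma NV

Mei holds 100% of Anchor, so Mei controls Anchor.
Mei holds 100% of Fennick, so Mei controls Fennick.
Anchor holds 93% of Tessera, so Mei controls Tessera.
No other company's threshold is met.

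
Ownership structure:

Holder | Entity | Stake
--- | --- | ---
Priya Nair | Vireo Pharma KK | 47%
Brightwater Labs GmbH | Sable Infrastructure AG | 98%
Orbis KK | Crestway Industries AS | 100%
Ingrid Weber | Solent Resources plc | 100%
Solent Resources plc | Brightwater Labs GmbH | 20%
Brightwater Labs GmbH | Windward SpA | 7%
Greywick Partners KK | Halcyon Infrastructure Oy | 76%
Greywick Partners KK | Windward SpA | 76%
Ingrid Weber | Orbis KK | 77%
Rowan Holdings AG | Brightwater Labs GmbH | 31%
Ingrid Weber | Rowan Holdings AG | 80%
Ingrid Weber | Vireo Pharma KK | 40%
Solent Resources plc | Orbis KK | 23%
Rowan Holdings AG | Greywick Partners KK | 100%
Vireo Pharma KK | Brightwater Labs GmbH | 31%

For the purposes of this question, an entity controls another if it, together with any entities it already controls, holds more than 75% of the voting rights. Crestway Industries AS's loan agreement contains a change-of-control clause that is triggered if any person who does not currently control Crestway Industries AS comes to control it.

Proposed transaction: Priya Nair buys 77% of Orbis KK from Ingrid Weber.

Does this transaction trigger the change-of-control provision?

Yes

The purchase adds only to Priya's holdings (Ingrid's stake shrinks), so Priya is the only person who could newly come to control Crestway.
Priya's largest direct stake is 47% in Vireo, which does not meet the threshold, so Priya controls no company.
Neither Priya nor any entity Priya controls holds any voting interest in Crestway.
So before the transaction, Priya does not control Crestway.
After the purchase, Priya holds 77% of Orbis directly, and Ingrid's stake falls to 0%.
Priya holds 77% of Orbis, so Priya controls Orbis.
Orbis holds 100% of Crestway, so Priya controls Crestway.
Priya did not control Crestway before and does after, so the clause is triggered.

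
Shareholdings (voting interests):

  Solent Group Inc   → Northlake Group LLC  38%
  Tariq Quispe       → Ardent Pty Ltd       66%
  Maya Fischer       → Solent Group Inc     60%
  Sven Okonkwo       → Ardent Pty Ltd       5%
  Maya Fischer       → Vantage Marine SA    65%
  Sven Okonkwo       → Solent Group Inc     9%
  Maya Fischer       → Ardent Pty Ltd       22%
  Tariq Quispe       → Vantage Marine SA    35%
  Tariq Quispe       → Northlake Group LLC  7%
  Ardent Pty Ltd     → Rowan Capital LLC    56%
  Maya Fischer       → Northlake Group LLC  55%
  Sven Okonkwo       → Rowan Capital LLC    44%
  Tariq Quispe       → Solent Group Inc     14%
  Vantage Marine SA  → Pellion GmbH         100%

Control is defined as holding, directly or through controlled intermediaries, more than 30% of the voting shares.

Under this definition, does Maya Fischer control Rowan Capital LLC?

No

Maya holds 60% of Solent, so Maya controls Solent.
Maya holds 65% of Vantage, so Maya controls Vantage.
Maya and Solent together hold 55% + 38% = 93% of Northlake, so Maya controls Northlake.
Vantage holds 100% of Pellion, so Maya controls Pellion.
Neither Maya nor any entity Maya controls holds any voting interest in Rowan.
So Maya does not control Rowan.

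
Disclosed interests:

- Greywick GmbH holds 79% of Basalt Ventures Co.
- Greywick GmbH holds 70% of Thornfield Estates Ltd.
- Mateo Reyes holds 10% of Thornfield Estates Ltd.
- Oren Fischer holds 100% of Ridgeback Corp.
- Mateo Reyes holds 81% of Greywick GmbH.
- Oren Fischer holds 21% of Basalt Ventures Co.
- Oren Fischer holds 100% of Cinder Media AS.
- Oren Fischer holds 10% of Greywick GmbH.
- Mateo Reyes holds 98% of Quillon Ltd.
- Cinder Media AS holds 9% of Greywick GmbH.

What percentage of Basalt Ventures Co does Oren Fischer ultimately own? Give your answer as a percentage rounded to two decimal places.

Oren reaches Basalt along 3 paths.
Direct stake: 21% = 21%.
Via Cinder → Greywick: 100% × 9% × 79% = 7.11%.
Via Greywick: 10% × 79% = 7.9%.
Total: 21% + 7.11% + 7.9% = 36.01%.

36.01%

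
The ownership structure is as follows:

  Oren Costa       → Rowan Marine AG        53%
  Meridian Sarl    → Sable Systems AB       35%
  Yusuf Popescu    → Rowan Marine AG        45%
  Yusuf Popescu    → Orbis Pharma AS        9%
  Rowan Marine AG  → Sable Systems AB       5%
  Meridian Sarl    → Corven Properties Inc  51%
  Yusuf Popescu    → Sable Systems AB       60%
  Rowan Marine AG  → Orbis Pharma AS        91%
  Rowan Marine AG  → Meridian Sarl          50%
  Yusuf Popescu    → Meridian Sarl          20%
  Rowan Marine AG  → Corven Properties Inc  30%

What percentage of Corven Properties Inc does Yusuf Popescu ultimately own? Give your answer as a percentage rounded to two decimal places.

Yusuf reaches Corven along 3 paths.
Via Rowan → Meridian: 45% × 50% × 51% = 11.475%.
Via Meridian: 20% × 51% = 10.2%.
Via Rowan: 45% × 30% = 13.5%.
Total: 11.475% + 10.2% + 13.5% = 35.175%.
Rounded: 35.18%.

35.18%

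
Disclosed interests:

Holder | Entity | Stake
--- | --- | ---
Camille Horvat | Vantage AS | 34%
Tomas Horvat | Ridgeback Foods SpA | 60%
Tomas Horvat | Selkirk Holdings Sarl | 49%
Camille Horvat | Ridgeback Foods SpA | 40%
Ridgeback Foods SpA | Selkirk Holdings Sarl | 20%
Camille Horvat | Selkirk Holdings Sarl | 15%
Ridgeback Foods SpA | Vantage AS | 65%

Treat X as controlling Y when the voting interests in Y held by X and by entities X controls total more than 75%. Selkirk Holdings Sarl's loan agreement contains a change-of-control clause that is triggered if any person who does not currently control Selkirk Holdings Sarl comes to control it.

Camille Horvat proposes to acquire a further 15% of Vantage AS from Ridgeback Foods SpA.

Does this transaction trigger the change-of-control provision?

The purchase adds only to Camille's holdings (Ridgeback's stake shrinks), so Camille is the only person who could newly come to control Selkirk.
Camille's largest direct stake is 40% in Ridgeback, which does not meet the threshold, so Camille controls no company.
In Selkirk, Camille's side holds only 15%, not > 75%.
So before the transaction, Camille does not control Selkirk.
After the purchase, Camille's direct stake in Vantage rises to 34% + 15% = 49%, and Ridgeback's stake falls to 50%.
Camille's side now holds 49% of Vantage, not > 75%, so Camille still does not control Vantage.
After the transaction, Camille's side holds 15% of Selkirk, not > 75%, so Camille still does not control Selkirk.
No new person acquires control, so the clause is not triggered.

No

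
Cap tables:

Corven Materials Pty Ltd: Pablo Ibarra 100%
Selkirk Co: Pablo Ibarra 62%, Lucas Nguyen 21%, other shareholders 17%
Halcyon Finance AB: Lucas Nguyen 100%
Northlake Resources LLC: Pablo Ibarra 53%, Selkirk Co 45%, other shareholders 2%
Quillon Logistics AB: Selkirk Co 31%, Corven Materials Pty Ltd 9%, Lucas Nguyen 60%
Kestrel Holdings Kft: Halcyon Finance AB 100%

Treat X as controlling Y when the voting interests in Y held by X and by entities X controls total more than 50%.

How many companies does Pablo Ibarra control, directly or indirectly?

3

Pablo holds 100% of Corven, so Pablo controls Corven.
Pablo holds 62% of Selkirk, so Pablo controls Selkirk.
Pablo and Selkirk together hold 53% + 45% = 98% of Northlake, so Pablo controls Northlake.
No other company's threshold is met.
Pablo controls 3 companies.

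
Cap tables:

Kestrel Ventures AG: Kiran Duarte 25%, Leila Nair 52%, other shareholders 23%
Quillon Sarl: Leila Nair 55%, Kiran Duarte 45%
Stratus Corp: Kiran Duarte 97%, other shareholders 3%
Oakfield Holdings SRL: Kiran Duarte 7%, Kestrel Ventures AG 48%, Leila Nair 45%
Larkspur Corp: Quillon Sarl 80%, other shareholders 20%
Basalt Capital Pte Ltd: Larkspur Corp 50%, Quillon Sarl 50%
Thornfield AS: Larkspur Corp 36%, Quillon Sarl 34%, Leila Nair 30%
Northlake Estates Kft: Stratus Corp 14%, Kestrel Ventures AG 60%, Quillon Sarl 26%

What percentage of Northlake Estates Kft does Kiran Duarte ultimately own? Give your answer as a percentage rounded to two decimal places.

Kiran reaches Northlake along 3 paths.
Via Stratus: 97% × 14% = 13.58%.
Via Kestrel: 25% × 60% = 15%.
Via Quillon: 45% × 26% = 11.7%.
Total: 13.58% + 15% + 11.7% = 40.28%.

40.28%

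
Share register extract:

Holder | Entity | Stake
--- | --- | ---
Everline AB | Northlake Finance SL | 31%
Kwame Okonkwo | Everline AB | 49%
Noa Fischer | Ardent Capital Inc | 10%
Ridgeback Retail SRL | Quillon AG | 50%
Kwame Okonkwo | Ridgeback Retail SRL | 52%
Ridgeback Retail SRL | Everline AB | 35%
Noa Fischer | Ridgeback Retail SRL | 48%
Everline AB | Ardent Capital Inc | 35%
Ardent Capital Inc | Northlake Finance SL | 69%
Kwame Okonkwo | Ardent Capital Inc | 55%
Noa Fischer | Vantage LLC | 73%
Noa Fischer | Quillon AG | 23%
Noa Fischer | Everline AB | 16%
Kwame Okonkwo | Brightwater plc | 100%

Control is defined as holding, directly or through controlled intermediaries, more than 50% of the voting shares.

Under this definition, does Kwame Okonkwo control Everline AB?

Kwame holds 52% of Ridgeback, so Kwame controls Ridgeback.
Kwame and Ridgeback together hold 49% + 35% = 84% of Everline, so Kwame controls Everline.

Yes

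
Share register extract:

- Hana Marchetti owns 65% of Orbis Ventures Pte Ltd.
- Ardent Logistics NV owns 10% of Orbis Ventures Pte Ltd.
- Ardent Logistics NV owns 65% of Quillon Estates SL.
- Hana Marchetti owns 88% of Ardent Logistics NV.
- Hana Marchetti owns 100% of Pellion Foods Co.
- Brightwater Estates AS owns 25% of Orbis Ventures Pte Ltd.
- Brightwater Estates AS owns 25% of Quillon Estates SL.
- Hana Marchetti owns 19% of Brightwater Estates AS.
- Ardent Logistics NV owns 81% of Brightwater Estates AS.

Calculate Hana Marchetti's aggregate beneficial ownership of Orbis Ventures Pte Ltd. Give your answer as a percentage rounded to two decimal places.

Hana reaches Orbis along 4 paths.
Via Ardent: 88% × 10% = 8.8%.
Direct stake: 65% = 65%.
Via Ardent → Brightwater: 88% × 81% × 25% = 17.82%.
Via Brightwater: 19% × 25% = 4.75%.
Total: 8.8% + 65% + 17.82% + 4.75% = 96.37%.

96.37%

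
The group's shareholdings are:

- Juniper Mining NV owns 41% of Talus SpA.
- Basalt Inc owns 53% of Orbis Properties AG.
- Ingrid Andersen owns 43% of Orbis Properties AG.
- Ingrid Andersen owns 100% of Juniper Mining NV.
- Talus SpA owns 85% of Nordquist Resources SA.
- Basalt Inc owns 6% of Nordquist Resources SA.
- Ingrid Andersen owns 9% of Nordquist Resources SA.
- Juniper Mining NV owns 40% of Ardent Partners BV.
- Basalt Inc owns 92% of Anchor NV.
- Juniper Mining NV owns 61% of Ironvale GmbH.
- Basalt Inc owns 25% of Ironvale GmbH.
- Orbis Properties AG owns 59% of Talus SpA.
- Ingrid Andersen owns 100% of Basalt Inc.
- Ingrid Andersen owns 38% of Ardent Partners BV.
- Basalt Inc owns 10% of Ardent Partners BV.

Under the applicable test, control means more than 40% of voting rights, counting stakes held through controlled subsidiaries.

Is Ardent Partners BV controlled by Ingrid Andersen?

Ingrid holds 100% of Basalt, so Ingrid controls Basalt.
Ingrid holds 100% of Juniper, so Ingrid controls Juniper.
Juniper and Basalt and Ingrid together hold 40% + 10% + 38% = 88% of Ardent, so Ingrid controls Ardent.

Yes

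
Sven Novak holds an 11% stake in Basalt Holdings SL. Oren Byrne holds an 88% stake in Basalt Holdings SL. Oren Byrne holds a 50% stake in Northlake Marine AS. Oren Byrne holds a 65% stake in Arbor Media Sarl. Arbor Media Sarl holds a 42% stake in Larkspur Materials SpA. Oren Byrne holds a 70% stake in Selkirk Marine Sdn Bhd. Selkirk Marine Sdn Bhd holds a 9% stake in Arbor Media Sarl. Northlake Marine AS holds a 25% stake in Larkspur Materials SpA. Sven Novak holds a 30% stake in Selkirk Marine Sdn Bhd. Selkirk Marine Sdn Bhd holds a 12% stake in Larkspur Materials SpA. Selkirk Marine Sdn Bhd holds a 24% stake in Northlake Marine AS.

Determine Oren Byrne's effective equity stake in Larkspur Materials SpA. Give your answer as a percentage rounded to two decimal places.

Oren reaches Larkspur along 5 paths.
Via Northlake: 50% × 25% = 12.5%.
Via Selkirk → Northlake: 70% × 24% × 25% = 4.2%.
Via Selkirk: 70% × 12% = 8.4%.
Via Selkirk → Arbor: 70% × 9% × 42% = 2.646%.
Via Arbor: 65% × 42% = 27.3%.
Total: 12.5% + 4.2% + 8.4% + 2.646% + 27.3% = 55.046%.
Rounded: 55.05%.

55.05%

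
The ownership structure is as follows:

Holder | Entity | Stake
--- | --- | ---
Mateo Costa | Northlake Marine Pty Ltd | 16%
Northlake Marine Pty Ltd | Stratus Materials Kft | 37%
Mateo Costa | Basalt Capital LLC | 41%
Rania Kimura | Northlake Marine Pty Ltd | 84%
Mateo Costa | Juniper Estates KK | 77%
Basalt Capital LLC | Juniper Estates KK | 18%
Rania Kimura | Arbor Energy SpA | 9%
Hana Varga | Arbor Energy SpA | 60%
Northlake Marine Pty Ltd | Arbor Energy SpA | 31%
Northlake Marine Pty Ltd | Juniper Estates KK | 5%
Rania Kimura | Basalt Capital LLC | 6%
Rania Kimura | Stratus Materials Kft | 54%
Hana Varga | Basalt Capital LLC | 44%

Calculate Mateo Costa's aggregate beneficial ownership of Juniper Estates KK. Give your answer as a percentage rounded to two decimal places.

Mateo reaches Juniper along 3 paths.
Direct stake: 77% = 77%.
Via Basalt: 41% × 18% = 7.38%.
Via Northlake: 16% × 5% = 0.8%.
Total: 77% + 7.38% + 0.8% = 85.18%.

85.18%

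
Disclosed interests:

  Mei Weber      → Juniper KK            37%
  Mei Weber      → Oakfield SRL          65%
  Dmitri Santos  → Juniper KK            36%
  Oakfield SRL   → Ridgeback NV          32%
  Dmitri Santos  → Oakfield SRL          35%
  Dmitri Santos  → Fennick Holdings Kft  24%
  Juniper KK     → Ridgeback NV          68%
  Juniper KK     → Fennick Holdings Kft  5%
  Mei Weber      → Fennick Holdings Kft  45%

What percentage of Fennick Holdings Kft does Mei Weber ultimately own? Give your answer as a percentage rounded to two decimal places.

46.85%

Mei reaches Fennick along 2 paths.
Via Juniper: 37% × 5% = 1.85%.
Direct stake: 45% = 45%.
Total: 1.85% + 45% = 46.85%.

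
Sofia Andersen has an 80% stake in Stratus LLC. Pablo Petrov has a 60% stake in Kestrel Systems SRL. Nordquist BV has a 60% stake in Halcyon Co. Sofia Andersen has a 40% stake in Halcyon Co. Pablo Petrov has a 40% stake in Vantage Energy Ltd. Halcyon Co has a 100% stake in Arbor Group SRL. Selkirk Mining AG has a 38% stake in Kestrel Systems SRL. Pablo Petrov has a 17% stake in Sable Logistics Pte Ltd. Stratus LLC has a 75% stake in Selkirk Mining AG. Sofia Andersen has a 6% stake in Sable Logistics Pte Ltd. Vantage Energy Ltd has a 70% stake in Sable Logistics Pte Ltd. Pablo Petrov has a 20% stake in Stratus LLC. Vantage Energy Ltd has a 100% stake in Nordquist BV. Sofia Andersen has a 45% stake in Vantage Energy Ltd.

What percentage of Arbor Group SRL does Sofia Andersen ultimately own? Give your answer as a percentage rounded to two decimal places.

67.00%

Sofia reaches Arbor along 2 paths.
Via Vantage → Nordquist → Halcyon: 45% × 100% × 60% × 100% = 27%.
Via Halcyon: 40% × 100% = 40%.
Total: 27% + 40% = 67%.
Rounded: 67.00%.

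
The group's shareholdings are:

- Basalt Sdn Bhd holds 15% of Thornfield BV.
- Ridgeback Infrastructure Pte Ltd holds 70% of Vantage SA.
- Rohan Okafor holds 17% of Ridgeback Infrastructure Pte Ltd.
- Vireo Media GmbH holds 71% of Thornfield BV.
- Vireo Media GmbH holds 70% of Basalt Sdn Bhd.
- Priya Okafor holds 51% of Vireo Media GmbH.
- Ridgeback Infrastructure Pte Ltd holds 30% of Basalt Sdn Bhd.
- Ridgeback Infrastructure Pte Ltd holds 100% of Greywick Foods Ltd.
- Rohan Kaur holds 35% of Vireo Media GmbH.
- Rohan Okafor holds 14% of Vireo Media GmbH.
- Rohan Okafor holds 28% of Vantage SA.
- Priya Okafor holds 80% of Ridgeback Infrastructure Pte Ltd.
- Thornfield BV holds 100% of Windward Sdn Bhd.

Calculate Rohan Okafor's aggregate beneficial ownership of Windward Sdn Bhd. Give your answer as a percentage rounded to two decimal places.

12.18%

Rohan Okafor reaches Windward along 3 paths.
Via Vireo → Thornfield: 14% × 71% × 100% = 9.94%.
Via Ridgeback → Basalt → Thornfield: 17% × 30% × 15% × 100% = 0.765%.
Via Vireo → Basalt → Thornfield: 14% × 70% × 15% × 100% = 1.47%.
Total: 9.94% + 0.765% + 1.47% = 12.175%.
Rounded: 12.18%.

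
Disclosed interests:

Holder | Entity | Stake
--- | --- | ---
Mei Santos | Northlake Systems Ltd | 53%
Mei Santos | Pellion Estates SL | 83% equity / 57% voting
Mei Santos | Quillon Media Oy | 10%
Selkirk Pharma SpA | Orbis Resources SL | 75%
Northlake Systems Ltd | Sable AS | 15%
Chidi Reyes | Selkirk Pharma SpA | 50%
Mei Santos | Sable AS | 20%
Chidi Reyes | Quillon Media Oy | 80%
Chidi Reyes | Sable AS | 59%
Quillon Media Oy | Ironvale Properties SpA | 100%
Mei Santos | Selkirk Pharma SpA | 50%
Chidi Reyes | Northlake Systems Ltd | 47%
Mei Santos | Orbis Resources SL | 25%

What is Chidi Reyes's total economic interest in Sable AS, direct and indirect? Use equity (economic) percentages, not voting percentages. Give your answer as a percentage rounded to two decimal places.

Chidi reaches Sable along 2 paths.
Direct stake: 59% = 59%.
Via Northlake: 47% × 15% = 7.05%.
Total: 59% + 7.05% = 66.05%.

66.05%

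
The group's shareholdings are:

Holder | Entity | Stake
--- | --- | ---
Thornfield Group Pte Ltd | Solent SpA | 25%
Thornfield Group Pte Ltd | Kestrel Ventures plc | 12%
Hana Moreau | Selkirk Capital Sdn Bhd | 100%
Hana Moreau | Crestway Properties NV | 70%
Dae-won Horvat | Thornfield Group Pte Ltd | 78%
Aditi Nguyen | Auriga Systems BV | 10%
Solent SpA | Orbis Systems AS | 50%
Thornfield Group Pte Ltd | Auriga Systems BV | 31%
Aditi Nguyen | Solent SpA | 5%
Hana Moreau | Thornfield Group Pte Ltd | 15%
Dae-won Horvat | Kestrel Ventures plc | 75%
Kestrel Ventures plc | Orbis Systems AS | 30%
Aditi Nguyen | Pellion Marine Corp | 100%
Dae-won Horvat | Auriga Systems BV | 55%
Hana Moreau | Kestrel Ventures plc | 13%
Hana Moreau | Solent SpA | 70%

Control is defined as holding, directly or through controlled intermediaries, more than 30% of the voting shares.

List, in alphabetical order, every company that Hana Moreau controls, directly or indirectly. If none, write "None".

Crestway Properties NV, Orbis Systems AS, Selkirk Capital Sdn Bhd, Solent SpA

Hana holds 70% of Solent, so Hana controls Solent.
Solent holds 50% of Orbis, so Hana controls Orbis.
Hana holds 100% of Selkirk, so Hana controls Selkirk.
Hana holds 70% of Crestway, so Hana controls Crestway.
No other company's threshold is met.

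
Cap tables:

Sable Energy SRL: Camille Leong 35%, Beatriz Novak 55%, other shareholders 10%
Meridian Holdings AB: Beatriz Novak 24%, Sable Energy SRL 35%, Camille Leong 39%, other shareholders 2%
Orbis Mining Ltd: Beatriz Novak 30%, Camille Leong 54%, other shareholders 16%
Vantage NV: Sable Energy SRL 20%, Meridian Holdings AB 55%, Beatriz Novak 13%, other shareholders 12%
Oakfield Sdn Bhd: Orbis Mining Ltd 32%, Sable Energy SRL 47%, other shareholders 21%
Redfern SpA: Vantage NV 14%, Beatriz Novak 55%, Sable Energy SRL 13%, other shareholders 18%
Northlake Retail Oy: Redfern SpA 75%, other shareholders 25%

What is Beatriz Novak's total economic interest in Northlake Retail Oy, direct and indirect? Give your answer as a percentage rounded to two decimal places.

Beatriz reaches Northlake along 6 paths.
Via Sable → Vantage → Redfern: 55% × 20% × 14% × 75% = 1.155%.
Via Meridian → Vantage → Redfern: 24% × 55% × 14% × 75% = 1.386%.
Via Sable → Meridian → Vantage → Redfern: 55% × 35% × 55% × 14% × 75% = 1.1116875%.
Via Vantage → Redfern: 13% × 14% × 75% = 1.365%.
Via Redfern: 55% × 75% = 41.25%.
Via Sable → Redfern: 55% × 13% × 75% = 5.3625%.
Total: 1.155% + 1.386% + 1.1116875% + 1.365% + 41.25% + 5.3625% = 51.6301875%.
Rounded: 51.63%.

51.63%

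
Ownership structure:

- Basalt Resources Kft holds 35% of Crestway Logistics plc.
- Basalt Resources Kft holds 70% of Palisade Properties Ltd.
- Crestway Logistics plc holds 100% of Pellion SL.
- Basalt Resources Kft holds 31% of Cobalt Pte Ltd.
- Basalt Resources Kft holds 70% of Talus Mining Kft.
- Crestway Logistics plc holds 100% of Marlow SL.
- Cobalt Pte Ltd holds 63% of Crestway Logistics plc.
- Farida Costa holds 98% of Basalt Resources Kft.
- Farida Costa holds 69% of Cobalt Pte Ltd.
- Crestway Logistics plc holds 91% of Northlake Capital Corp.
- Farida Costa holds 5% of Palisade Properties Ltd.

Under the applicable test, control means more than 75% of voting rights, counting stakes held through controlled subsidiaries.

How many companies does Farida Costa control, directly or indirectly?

6

Farida holds 98% of Basalt, so Farida controls Basalt.
Basalt and Farida together hold 31% + 69% = 100% of Cobalt, so Farida controls Cobalt.
Cobalt and Basalt together hold 63% + 35% = 98% of Crestway, so Farida controls Crestway.
Crestway holds 100% of Marlow, so Farida controls Marlow.
Crestway holds 91% of Northlake, so Farida controls Northlake.
Crestway holds 100% of Pellion, so Farida controls Pellion.
No other company's threshold is met.
Farida controls 6 companies.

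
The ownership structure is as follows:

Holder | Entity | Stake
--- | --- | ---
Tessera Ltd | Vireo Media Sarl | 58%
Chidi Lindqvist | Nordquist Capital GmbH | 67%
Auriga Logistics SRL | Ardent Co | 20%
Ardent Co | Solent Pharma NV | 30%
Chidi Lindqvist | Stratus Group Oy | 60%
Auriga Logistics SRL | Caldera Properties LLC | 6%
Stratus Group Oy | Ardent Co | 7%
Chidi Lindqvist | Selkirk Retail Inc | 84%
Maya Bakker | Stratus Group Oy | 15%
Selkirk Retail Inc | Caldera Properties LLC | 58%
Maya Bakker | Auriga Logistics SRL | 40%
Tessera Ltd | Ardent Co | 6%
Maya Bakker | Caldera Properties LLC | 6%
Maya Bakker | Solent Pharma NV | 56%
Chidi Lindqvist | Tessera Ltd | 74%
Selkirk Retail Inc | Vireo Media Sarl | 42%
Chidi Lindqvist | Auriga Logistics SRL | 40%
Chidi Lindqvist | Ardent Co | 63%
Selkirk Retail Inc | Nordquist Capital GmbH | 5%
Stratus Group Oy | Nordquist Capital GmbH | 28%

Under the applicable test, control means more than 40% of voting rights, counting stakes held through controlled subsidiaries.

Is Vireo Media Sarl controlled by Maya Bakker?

Maya holds 56% of Solent, so Maya controls Solent.
Neither Maya nor any entity Maya controls holds any voting interest in Vireo.
So Maya does not control Vireo.

No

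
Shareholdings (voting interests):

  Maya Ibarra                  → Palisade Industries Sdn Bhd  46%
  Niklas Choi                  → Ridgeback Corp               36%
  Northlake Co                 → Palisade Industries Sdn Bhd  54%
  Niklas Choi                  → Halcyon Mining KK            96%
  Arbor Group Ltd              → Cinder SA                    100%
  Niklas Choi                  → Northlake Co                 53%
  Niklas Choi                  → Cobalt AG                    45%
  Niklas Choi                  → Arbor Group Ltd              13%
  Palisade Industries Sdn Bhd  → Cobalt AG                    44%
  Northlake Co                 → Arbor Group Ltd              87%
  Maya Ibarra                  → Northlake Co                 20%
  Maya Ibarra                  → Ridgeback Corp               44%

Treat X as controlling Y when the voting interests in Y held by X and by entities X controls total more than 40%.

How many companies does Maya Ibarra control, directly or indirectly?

Maya holds 44% of Ridgeback, so Maya controls Ridgeback.
Maya holds 46% of Palisade, so Maya controls Palisade.
Palisade holds 44% of Cobalt, so Maya controls Cobalt.
No other company's threshold is met.
Maya controls 3 companies.

3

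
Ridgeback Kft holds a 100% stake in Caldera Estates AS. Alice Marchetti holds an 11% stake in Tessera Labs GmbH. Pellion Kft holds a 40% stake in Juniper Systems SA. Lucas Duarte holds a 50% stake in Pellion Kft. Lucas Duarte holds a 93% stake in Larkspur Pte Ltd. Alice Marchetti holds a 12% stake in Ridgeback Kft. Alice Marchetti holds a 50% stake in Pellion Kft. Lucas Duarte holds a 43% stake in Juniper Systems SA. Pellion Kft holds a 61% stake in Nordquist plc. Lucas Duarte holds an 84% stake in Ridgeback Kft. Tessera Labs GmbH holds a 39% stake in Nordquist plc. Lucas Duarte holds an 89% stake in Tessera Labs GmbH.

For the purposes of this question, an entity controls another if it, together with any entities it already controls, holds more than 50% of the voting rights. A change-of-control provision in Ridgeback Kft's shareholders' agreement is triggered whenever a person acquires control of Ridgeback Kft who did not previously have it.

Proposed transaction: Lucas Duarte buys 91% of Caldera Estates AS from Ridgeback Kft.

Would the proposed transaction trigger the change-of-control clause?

The purchase adds only to Lucas's holdings (Ridgeback's stake shrinks), so Lucas is the only person who could newly come to control Ridgeback.
Lucas holds 84% of Ridgeback, so Lucas controls Ridgeback.
So Lucas already controls Ridgeback before the transaction.
After the purchase, Lucas holds 91% of Caldera directly, and Ridgeback's stake falls to 9%.
Lucas controlled Ridgeback already, so this is not a new person acquiring control; every other person's position is unchanged or reduced.
No new person acquires control, so the clause is not triggered.

No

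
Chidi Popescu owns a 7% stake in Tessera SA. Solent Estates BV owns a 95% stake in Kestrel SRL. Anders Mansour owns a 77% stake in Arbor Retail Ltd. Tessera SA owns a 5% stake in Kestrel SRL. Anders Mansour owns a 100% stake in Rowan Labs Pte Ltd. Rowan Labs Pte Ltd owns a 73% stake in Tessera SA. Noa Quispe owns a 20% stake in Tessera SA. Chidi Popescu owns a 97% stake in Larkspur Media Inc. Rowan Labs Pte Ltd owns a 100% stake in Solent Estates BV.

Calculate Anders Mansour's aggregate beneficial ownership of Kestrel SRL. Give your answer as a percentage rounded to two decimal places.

98.65%

Anders reaches Kestrel along 2 paths.
Via Rowan → Tessera: 100% × 73% × 5% = 3.65%.
Via Rowan → Solent: 100% × 100% × 95% = 95%.
Total: 3.65% + 95% = 98.65%.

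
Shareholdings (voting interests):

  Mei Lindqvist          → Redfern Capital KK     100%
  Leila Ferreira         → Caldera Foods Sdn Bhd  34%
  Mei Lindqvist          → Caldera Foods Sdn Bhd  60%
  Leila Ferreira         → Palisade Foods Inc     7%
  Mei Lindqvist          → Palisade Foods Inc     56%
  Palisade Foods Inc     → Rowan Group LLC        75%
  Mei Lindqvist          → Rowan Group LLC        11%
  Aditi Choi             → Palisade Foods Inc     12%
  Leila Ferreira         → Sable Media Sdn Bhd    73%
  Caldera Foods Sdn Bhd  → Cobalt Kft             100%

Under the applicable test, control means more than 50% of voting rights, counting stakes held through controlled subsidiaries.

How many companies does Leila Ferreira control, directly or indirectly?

Leila holds 73% of Sable, so Leila controls Sable.
No other company's threshold is met.
Leila controls 1 company.

1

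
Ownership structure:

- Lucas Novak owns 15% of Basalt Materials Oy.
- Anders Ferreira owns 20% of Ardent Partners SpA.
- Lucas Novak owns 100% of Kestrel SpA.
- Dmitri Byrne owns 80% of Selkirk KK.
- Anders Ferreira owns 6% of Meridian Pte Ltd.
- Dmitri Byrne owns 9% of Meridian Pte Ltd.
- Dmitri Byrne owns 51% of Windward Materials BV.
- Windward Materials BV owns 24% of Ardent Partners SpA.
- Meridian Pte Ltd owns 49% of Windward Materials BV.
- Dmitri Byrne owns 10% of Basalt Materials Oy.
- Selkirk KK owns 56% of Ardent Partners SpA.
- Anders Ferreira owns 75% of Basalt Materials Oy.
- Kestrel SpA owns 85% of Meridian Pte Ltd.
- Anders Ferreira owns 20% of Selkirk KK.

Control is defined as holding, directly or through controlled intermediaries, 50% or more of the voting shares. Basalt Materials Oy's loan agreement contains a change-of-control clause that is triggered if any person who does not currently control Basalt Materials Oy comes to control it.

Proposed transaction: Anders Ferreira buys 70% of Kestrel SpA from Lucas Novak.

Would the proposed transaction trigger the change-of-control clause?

The purchase adds only to Anders's holdings (Lucas's stake shrinks), so Anders is the only person who could newly come to control Basalt.
Anders holds 75% of Basalt, so Anders controls Basalt.
So Anders already controls Basalt before the transaction.
After the purchase, Anders holds 70% of Kestrel directly, and Lucas's stake falls to 30%.
Anders controlled Basalt already, so this is not a new person acquiring control; every other person's position is unchanged or reduced.
No new person acquires control, so the clause is not triggered.

No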